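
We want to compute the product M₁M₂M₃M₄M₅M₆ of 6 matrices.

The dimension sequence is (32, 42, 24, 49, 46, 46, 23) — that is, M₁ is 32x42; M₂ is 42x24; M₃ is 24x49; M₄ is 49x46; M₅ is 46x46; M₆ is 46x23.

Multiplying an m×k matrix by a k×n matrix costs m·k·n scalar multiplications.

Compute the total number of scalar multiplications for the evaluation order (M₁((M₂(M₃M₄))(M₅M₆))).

224480

(M₃M₄): 24×49 by 49×46 → 24×46, cost 24·49·46 = 54096
(M₂(M₃M₄)): 42×24 by 24×46 → 42×46, cost 42·24·46 = 46368; cumulative 100464
(M₅M₆): 46×46 by 46×23 → 46×23, cost 46·46·23 = 48668
((M₂(M₃M₄))(M₅M₆)): 42×46 by 46×23 → 42×23, cost 42·46·23 = 44436; cumulative 193568
(M₁((M₂(M₃M₄))(M₅M₆))): 32×42 by 42×23 → 32×23, cost 32·42·23 = 30912; cumulative 224480
Total: 224480 scalar multiplications.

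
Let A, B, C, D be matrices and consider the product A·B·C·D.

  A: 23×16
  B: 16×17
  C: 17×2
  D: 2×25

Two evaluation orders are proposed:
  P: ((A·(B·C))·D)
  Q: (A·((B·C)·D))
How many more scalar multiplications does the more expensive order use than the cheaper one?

Order P = ((A·(B·C))·D): (B·C): 16×17 by 17×2 → 16×2, cost 16·17·2 = 544; (A·(B·C)): 23×16 by 16×2 → 23×2, cost 23·16·2 = 736; cumulative 1280; ((A·(B·C))·D): 23×2 by 2×25 → 23×25, cost 23·2·25 = 1150; cumulative 2430. Total 2430.
Order Q = (A·((B·C)·D)): (B·C): 16×17 by 17×2 → 16×2, cost 16·17·2 = 544; ((B·C)·D): 16×2 by 2×25 → 16×25, cost 16·2·25 = 800; cumulative 1344; (A·((B·C)·D)): 23×16 by 16×25 → 23×25, cost 23·16·25 = 9200; cumulative 10544. Total 10544.
Difference: |2430 − 10544| = 8114.

8114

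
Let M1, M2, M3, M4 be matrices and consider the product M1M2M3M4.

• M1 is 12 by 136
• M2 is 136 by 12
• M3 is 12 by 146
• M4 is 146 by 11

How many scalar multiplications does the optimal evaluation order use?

Adjacent pairs: M1M2 = 12·136·12 = 19584; M2M3 = 136·12·146 = 238272; M3M4 = 12·146·11 = 19272.
Length 3: M1..M3: k=1: 0+238272+12·136·146=476544; k=2: 19584+0+12·12·146=40608 → min 40608 | M2..M4: k=2: 0+19272+136·12·11=37224; k=3: 238272+0+136·146·11=456688 → min 37224.
Length 4: M1..M4: k=1: 0+37224+12·136·11=55176; k=2: 19584+19272+12·12·11=40440; k=3: 40608+0+12·146·11=59880 → min 40440.
Optimal order: ((M1M2)(M3M4)) with cost 40440.

40440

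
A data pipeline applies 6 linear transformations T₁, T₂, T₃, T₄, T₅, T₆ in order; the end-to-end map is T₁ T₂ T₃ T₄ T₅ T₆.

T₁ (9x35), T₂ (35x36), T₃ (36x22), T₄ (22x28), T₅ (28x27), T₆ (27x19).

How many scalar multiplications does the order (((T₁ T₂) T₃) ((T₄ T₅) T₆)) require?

(T₁ T₂): 9×35 by 35×36 → 9×36, cost 9·35·36 = 11340
((T₁ T₂) T₃): 9×36 by 36×22 → 9×22, cost 9·36·22 = 7128; cumulative 18468
(T₄ T₅): 22×28 by 28×27 → 22×27, cost 22·28·27 = 16632
((T₄ T₅) T₆): 22×27 by 27×19 → 22×19, cost 22·27·19 = 11286; cumulative 27918
(((T₁ T₂) T₃) ((T₄ T₅) T₆)): 9×22 by 22×19 → 9×19, cost 9·22·19 = 3762; cumulative 50148
Total: 50148 scalar multiplications.

50148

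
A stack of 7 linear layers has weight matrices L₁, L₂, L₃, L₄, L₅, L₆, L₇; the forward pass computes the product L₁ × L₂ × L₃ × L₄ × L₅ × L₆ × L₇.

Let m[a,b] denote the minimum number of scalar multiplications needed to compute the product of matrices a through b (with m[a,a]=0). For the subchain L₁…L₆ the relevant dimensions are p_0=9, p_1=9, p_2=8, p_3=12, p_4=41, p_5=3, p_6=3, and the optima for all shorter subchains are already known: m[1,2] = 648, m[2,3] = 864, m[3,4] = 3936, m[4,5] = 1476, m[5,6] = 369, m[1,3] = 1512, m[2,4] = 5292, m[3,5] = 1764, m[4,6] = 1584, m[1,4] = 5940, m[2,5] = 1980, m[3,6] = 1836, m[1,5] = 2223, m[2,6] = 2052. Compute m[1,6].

2295

m[1,6] = min over k∈[1,5] of m[1,k]+m[k+1,6]+p_{0}·p_k·p_{6}.
k=1: 0 + 2052 + 9·9·3 = 2295; k=2: 648 + 1836 + 9·8·3 = 2700; k=3: 1512 + 1584 + 9·12·3 = 3420; k=4: 5940 + 369 + 9·41·3 = 7416; k=5: 2223 + 0 + 9·3·3 = 2304.
Minimum: 2295 at k=1.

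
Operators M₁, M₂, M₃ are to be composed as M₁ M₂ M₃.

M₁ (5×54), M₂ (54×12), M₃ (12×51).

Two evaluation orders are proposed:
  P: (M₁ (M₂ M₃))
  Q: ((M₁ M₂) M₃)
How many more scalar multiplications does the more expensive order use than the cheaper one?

Order P = (M₁ (M₂ M₃)): (M₂ M₃): 54×12 by 12×51 → 54×51, cost 54·12·51 = 33048; (M₁ (M₂ M₃)): 5×54 by 54×51 → 5×51, cost 5·54·51 = 13770; cumulative 46818. Total 46818.
Order Q = ((M₁ M₂) M₃): (M₁ M₂): 5×54 by 54×12 → 5×12, cost 5·54·12 = 3240; ((M₁ M₂) M₃): 5×12 by 12×51 → 5×51, cost 5·12·51 = 3060; cumulative 6300. Total 6300.
Difference: |46818 − 6300| = 40518.

40518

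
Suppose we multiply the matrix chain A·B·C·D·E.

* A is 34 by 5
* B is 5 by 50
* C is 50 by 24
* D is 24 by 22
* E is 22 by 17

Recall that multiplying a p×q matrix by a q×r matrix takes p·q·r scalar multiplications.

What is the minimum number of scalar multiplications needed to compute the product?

13400

Adjacent pairs: AB = 34·5·50 = 8500; BC = 5·50·24 = 6000; CD = 50·24·22 = 26400; DE = 24·22·17 = 8976.
Length 3: A..C: k=1: 0+6000+34·5·24=10080; k=2: 8500+0+34·50·24=49300 → min 10080 | B..D: k=2: 0+26400+5·50·22=31900; k=3: 6000+0+5·24·22=8640 → min 8640 | C..E: k=3: 0+8976+50·24·17=29376; k=4: 26400+0+50·22·17=45100 → min 29376.
Length 4: A..D: k=1: 0+8640+34·5·22=12380; k=2: 8500+26400+34·50·22=72300; k=3: 10080+0+34·24·22=28032 → min 12380 | B..E: k=2: 0+29376+5·50·17=33626; k=3: 6000+8976+5·24·17=17016; k=4: 8640+0+5·22·17=10510 → min 10510.
Length 5: A..E: k=1: 0+10510+34·5·17=13400; k=2: 8500+29376+34·50·17=66776; k=3: 10080+8976+34·24·17=32928; k=4: 12380+0+34·22·17=25096 → min 13400.
Optimal order: (A·(((B·C)·D)·E)) with cost 13400.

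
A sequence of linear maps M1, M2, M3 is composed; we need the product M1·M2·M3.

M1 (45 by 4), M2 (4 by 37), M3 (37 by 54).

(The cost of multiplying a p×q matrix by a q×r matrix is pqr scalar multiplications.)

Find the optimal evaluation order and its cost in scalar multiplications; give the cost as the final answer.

(M1·(M2·M3)): cost 17712.
((M1·M2)·M3): cost 96570.
Optimal: (M1·(M2·M3)) with cost 17712.

17712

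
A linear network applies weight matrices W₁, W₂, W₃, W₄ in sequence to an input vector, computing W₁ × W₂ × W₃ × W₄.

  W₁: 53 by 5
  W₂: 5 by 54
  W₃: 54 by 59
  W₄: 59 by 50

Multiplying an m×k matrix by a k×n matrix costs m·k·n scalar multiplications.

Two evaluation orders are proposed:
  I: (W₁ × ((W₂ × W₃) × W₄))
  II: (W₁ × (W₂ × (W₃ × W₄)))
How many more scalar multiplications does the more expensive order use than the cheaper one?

142120

Order I = (W₁ × ((W₂ × W₃) × W₄)): (W₂ × W₃): 5×54 by 54×59 → 5×59, cost 5·54·59 = 15930; ((W₂ × W₃) × W₄): 5×59 by 59×50 → 5×50, cost 5·59·50 = 14750; cumulative 30680; (W₁ × ((W₂ × W₃) × W₄)): 53×5 by 5×50 → 53×50, cost 53·5·50 = 13250; cumulative 43930. Total 43930.
Order II = (W₁ × (W₂ × (W₃ × W₄))): (W₃ × W₄): 54×59 by 59×50 → 54×50, cost 54·59·50 = 159300; (W₂ × (W₃ × W₄)): 5×54 by 54×50 → 5×50, cost 5·54·50 = 13500; cumulative 172800; (W₁ × (W₂ × (W₃ × W₄))): 53×5 by 5×50 → 53×50, cost 53·5·50 = 13250; cumulative 186050. Total 186050.
Difference: |43930 − 186050| = 142120.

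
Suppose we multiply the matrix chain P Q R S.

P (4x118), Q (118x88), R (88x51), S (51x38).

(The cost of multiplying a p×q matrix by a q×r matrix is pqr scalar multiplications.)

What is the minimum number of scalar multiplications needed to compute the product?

67240

Adjacent pairs: PQ = 4·118·88 = 41536; QR = 118·88·51 = 529584; RS = 88·51·38 = 170544.
Length 3: P..R: k=1: 0+529584+4·118·51=553656; k=2: 41536+0+4·88·51=59488 → min 59488 | Q..S: k=2: 0+170544+118·88·38=565136; k=3: 529584+0+118·51·38=758268 → min 565136.
Length 4: P..S: k=1: 0+565136+4·118·38=583072; k=2: 41536+170544+4·88·38=225456; k=3: 59488+0+4·51·38=67240 → min 67240.
Optimal order: (((P Q) R) S) with cost 67240.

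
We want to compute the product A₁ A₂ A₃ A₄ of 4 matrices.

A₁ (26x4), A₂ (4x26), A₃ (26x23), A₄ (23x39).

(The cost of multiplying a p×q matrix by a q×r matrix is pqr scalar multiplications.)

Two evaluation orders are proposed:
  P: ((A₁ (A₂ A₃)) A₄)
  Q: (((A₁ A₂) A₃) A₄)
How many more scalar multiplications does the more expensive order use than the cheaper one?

Order P = ((A₁ (A₂ A₃)) A₄): (A₂ A₃): 4×26 by 26×23 → 4×23, cost 4·26·23 = 2392; (A₁ (A₂ A₃)): 26×4 by 4×23 → 26×23, cost 26·4·23 = 2392; cumulative 4784; ((A₁ (A₂ A₃)) A₄): 26×23 by 23×39 → 26×39, cost 26·23·39 = 23322; cumulative 28106. Total 28106.
Order Q = (((A₁ A₂) A₃) A₄): (A₁ A₂): 26×4 by 4×26 → 26×26, cost 26·4·26 = 2704; ((A₁ A₂) A₃): 26×26 by 26×23 → 26×23, cost 26·26·23 = 15548; cumulative 18252; (((A₁ A₂) A₃) A₄): 26×23 by 23×39 → 26×39, cost 26·23·39 = 23322; cumulative 41574. Total 41574.
Difference: |28106 − 41574| = 13468.

13468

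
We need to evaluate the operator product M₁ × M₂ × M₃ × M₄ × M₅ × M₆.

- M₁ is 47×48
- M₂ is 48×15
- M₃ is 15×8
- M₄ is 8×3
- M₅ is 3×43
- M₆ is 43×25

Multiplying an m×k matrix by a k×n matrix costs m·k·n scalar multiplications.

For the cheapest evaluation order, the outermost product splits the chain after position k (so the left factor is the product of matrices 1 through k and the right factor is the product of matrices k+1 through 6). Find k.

4

Adjacent pairs: M₁M₂ = 47·48·15 = 33840; M₂M₃ = 48·15·8 = 5760; M₃M₄ = 15·8·3 = 360; M₄M₅ = 8·3·43 = 1032; M₅M₆ = 3·43·25 = 3225.
Length 3: M₁..M₃: k=1: 0+5760+47·48·8=23808; k=2: 33840+0+47·15·8=39480 → min 23808 | M₂..M₄: k=2: 0+360+48·15·3=2520; k=3: 5760+0+48·8·3=6912 → min 2520 | M₃..M₅: k=3: 0+1032+15·8·43=6192; k=4: 360+0+15·3·43=2295 → min 2295 | M₄..M₆: k=4: 0+3225+8·3·25=3825; k=5: 1032+0+8·43·25=9632 → min 3825.
Length 4: M₁..M₄: k=1: 0+2520+47·48·3=9288; k=2: 33840+360+47·15·3=36315; k=3: 23808+0+47·8·3=24936 → min 9288 | M₂..M₅: k=2: 0+2295+48·15·43=33255; k=3: 5760+1032+48·8·43=23304; k=4: 2520+0+48·3·43=8712 → min 8712 | M₃..M₆: k=3: 0+3825+15·8·25=6825; k=4: 360+3225+15·3·25=4710; k=5: 2295+0+15·43·25=18420 → min 4710.
Length 5: M₁..M₅: k=1: 0+8712+47·48·43=105720; k=2: 33840+2295+47·15·43=66450; k=3: 23808+1032+47·8·43=41008; k=4: 9288+0+47·3·43=15351 → min 15351 | M₂..M₆: k=2: 0+4710+48·15·25=22710; k=3: 5760+3825+48·8·25=19185; k=4: 2520+3225+48·3·25=9345; k=5: 8712+0+48·43·25=60312 → min 9345.
Top-level splits: k=1: (M₁..M₁)·(M₂..M₆) → 0+9345+47·48·25 = 65745; k=2: (M₁..M₂)·(M₃..M₆) → 33840+4710+47·15·25 = 56175; k=3: (M₁..M₃)·(M₄..M₆) → 23808+3825+47·8·25 = 37033; k=4: (M₁..M₄)·(M₅..M₆) → 9288+3225+47·3·25 = 16038; k=5: (M₁..M₅)·(M₆..M₆) → 15351+0+47·43·25 = 65876.
Best split is after M₄, i.e. k = 4.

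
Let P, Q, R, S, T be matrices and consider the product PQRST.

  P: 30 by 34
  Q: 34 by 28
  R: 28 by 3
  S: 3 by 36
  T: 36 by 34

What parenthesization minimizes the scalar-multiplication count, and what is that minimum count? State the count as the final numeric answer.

12648

Adjacent pairs: PQ = 30·34·28 = 28560; QR = 34·28·3 = 2856; RS = 28·3·36 = 3024; ST = 3·36·34 = 3672.
Length 3: P..R: k=1: 0+2856+30·34·3=5916; k=2: 28560+0+30·28·3=31080 → min 5916 | Q..S: k=2: 0+3024+34·28·36=37296; k=3: 2856+0+34·3·36=6528 → min 6528 | R..T: k=3: 0+3672+28·3·34=6528; k=4: 3024+0+28·36·34=37296 → min 6528.
Length 4: P..S: k=1: 0+6528+30·34·36=43248; k=2: 28560+3024+30·28·36=61824; k=3: 5916+0+30·3·36=9156 → min 9156 | Q..T: k=2: 0+6528+34·28·34=38896; k=3: 2856+3672+34·3·34=9996; k=4: 6528+0+34·36·34=48144 → min 9996.
Length 5: P..T: k=1: 0+9996+30·34·34=44676; k=2: 28560+6528+30·28·34=63648; k=3: 5916+3672+30·3·34=12648; k=4: 9156+0+30·36·34=45876 → min 12648.
Optimal parenthesization: ((P(QR))(ST)) with cost 12648.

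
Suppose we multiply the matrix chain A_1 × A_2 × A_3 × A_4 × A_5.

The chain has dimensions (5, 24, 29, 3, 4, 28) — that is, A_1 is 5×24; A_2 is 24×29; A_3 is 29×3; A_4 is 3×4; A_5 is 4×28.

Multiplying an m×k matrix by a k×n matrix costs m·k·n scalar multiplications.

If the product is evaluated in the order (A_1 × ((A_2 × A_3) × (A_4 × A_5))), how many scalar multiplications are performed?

7800

(A_2 × A_3): 24×29 by 29×3 → 24×3, cost 24·29·3 = 2088
(A_4 × A_5): 3×4 by 4×28 → 3×28, cost 3·4·28 = 336
((A_2 × A_3) × (A_4 × A_5)): 24×3 by 3×28 → 24×28, cost 24·3·28 = 2016; cumulative 4440
(A_1 × ((A_2 × A_3) × (A_4 × A_5))): 5×24 by 24×28 → 5×28, cost 5·24·28 = 3360; cumulative 7800
Total: 7800 scalar multiplications.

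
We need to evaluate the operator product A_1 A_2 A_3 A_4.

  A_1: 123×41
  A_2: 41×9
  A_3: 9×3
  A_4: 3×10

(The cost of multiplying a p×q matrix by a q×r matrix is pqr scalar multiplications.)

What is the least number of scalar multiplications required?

Adjacent pairs: A_1A_2 = 123·41·9 = 45387; A_2A_3 = 41·9·3 = 1107; A_3A_4 = 9·3·10 = 270.
Length 3: A_1..A_3: k=1: 0+1107+123·41·3=16236; k=2: 45387+0+123·9·3=48708 → min 16236 | A_2..A_4: k=2: 0+270+41·9·10=3960; k=3: 1107+0+41·3·10=2337 → min 2337.
Length 4: A_1..A_4: k=1: 0+2337+123·41·10=52767; k=2: 45387+270+123·9·10=56727; k=3: 16236+0+123·3·10=19926 → min 19926.
Optimal order: ((A_1 (A_2 A_3)) A_4) with cost 19926.

19926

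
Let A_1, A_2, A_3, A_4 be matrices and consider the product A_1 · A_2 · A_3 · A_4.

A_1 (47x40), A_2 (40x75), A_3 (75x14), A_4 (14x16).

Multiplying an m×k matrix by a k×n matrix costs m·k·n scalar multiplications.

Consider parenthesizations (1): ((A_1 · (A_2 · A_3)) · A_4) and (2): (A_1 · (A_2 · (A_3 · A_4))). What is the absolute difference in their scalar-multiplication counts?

16032

Order (1) = ((A_1 · (A_2 · A_3)) · A_4): (A_2 · A_3): 40×75 by 75×14 → 40×14, cost 40·75·14 = 42000; (A_1 · (A_2 · A_3)): 47×40 by 40×14 → 47×14, cost 47·40·14 = 26320; cumulative 68320; ((A_1 · (A_2 · A_3)) · A_4): 47×14 by 14×16 → 47×16, cost 47·14·16 = 10528; cumulative 78848. Total 78848.
Order (2) = (A_1 · (A_2 · (A_3 · A_4))): (A_3 · A_4): 75×14 by 14×16 → 75×16, cost 75·14·16 = 16800; (A_2 · (A_3 · A_4)): 40×75 by 75×16 → 40×16, cost 40·75·16 = 48000; cumulative 64800; (A_1 · (A_2 · (A_3 · A_4))): 47×40 by 40×16 → 47×16, cost 47·40·16 = 30080; cumulative 94880. Total 94880.
Difference: |78848 − 94880| = 16032.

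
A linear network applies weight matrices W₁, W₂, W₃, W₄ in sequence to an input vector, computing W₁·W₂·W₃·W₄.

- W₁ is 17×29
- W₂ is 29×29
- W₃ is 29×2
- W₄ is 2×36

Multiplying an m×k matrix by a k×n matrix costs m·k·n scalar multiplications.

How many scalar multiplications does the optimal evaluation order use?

3892

Adjacent pairs: W₁W₂ = 17·29·29 = 14297; W₂W₃ = 29·29·2 = 1682; W₃W₄ = 29·2·36 = 2088.
Length 3: W₁..W₃: k=1: 0+1682+17·29·2=2668; k=2: 14297+0+17·29·2=15283 → min 2668 | W₂..W₄: k=2: 0+2088+29·29·36=32364; k=3: 1682+0+29·2·36=3770 → min 3770.
Length 4: W₁..W₄: k=1: 0+3770+17·29·36=21518; k=2: 14297+2088+17·29·36=34133; k=3: 2668+0+17·2·36=3892 → min 3892.
Optimal order: ((W₁·(W₂·W₃))·W₄) with cost 3892.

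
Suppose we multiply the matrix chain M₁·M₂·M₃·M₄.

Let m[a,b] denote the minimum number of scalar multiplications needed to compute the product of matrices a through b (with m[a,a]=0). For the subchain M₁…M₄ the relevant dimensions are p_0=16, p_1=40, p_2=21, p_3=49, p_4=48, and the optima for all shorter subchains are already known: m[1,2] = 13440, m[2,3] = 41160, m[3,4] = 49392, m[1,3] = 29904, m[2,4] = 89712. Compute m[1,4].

67536

m[1,4] = min over k∈[1,3] of m[1,k]+m[k+1,4]+p_{0}·p_k·p_{4}.
k=1: 0 + 89712 + 16·40·48 = 120432; k=2: 13440 + 49392 + 16·21·48 = 78960; k=3: 29904 + 0 + 16·49·48 = 67536.
Minimum: 67536 at k=3.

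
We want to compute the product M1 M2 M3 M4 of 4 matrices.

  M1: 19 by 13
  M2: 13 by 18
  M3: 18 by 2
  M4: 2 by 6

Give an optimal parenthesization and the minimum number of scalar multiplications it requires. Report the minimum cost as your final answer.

Adjacent pairs: M1M2 = 19·13·18 = 4446; M2M3 = 13·18·2 = 468; M3M4 = 18·2·6 = 216.
Length 3: M1..M3: k=1: 0+468+19·13·2=962; k=2: 4446+0+19·18·2=5130 → min 962 | M2..M4: k=2: 0+216+13·18·6=1620; k=3: 468+0+13·2·6=624 → min 624.
Length 4: M1..M4: k=1: 0+624+19·13·6=2106; k=2: 4446+216+19·18·6=6714; k=3: 962+0+19·2·6=1190 → min 1190.
Optimal parenthesization: ((M1 (M2 M3)) M4) with cost 1190.

1190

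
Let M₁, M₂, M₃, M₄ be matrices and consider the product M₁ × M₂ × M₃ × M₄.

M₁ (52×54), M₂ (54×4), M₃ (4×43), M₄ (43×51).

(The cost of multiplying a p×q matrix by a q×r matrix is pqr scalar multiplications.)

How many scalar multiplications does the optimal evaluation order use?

Adjacent pairs: M₁M₂ = 52·54·4 = 11232; M₂M₃ = 54·4·43 = 9288; M₃M₄ = 4·43·51 = 8772.
Length 3: M₁..M₃: k=1: 0+9288+52·54·43=130032; k=2: 11232+0+52·4·43=20176 → min 20176 | M₂..M₄: k=2: 0+8772+54·4·51=19788; k=3: 9288+0+54·43·51=127710 → min 19788.
Length 4: M₁..M₄: k=1: 0+19788+52·54·51=162996; k=2: 11232+8772+52·4·51=30612; k=3: 20176+0+52·43·51=134212 → min 30612.
Optimal order: ((M₁ × M₂) × (M₃ × M₄)) with cost 30612.

30612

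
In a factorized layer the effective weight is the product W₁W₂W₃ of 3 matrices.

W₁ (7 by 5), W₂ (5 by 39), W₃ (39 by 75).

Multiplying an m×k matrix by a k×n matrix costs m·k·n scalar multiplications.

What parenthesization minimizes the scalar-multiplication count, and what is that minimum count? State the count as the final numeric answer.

(W₁(W₂W₃)): cost 17250.
((W₁W₂)W₃): cost 21840.
Optimal: (W₁(W₂W₃)) with cost 17250.

17250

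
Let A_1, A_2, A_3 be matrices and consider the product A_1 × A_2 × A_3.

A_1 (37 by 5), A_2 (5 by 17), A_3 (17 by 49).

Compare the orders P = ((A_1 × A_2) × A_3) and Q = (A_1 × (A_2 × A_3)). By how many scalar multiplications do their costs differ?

20736

Order P = ((A_1 × A_2) × A_3): (A_1 × A_2): 37×5 by 5×17 → 37×17, cost 37·5·17 = 3145; ((A_1 × A_2) × A_3): 37×17 by 17×49 → 37×49, cost 37·17·49 = 30821; cumulative 33966. Total 33966.
Order Q = (A_1 × (A_2 × A_3)): (A_2 × A_3): 5×17 by 17×49 → 5×49, cost 5·17·49 = 4165; (A_1 × (A_2 × A_3)): 37×5 by 5×49 → 37×49, cost 37·5·49 = 9065; cumulative 13230. Total 13230.
Difference: |33966 − 13230| = 20736.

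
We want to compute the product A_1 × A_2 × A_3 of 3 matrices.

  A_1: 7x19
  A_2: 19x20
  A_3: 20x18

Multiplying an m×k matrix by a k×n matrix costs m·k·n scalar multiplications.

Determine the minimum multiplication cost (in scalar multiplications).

Order (A_1 × (A_2 × A_3)): (A_2 × A_3): 19×20 by 20×18 → 19×18, cost 19·20·18 = 6840; (A_1 × (A_2 × A_3)): 7×19 by 19×18 → 7×18, cost 7·19·18 = 2394; cumulative 9234. Total 9234.
Order ((A_1 × A_2) × A_3): (A_1 × A_2): 7×19 by 19×20 → 7×20, cost 7·19·20 = 2660; ((A_1 × A_2) × A_3): 7×20 by 20×18 → 7×18, cost 7·20·18 = 2520; cumulative 5180. Total 5180.
Minimum: 5180.

5180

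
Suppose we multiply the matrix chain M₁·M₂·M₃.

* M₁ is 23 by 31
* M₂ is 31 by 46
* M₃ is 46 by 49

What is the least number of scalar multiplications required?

Order (M₁·(M₂·M₃)): (M₂·M₃): 31×46 by 46×49 → 31×49, cost 31·46·49 = 69874; (M₁·(M₂·M₃)): 23×31 by 31×49 → 23×49, cost 23·31·49 = 34937; cumulative 104811. Total 104811.
Order ((M₁·M₂)·M₃): (M₁·M₂): 23×31 by 31×46 → 23×46, cost 23·31·46 = 32798; ((M₁·M₂)·M₃): 23×46 by 46×49 → 23×49, cost 23·46·49 = 51842; cumulative 84640. Total 84640.
Minimum: 84640.

84640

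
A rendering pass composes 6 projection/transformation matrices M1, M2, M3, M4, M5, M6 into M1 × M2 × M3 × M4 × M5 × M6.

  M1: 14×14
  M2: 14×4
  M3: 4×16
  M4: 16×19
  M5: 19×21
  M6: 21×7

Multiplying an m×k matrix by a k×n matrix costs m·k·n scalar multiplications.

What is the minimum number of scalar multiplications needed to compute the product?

4576

Adjacent pairs: M1M2 = 14·14·4 = 784; M2M3 = 14·4·16 = 896; M3M4 = 4·16·19 = 1216; M4M5 = 16·19·21 = 6384; M5M6 = 19·21·7 = 2793.
Length 3: M1..M3: k=1: 0+896+14·14·16=4032; k=2: 784+0+14·4·16=1680 → min 1680 | M2..M4: k=2: 0+1216+14·4·19=2280; k=3: 896+0+14·16·19=5152 → min 2280 | M3..M5: k=3: 0+6384+4·16·21=7728; k=4: 1216+0+4·19·21=2812 → min 2812 | M4..M6: k=4: 0+2793+16·19·7=4921; k=5: 6384+0+16·21·7=8736 → min 4921.
Length 4: M1..M4: k=1: 0+2280+14·14·19=6004; k=2: 784+1216+14·4·19=3064; k=3: 1680+0+14·16·19=5936 → min 3064 | M2..M5: k=2: 0+2812+14·4·21=3988; k=3: 896+6384+14·16·21=11984; k=4: 2280+0+14·19·21=7866 → min 3988 | M3..M6: k=3: 0+4921+4·16·7=5369; k=4: 1216+2793+4·19·7=4541; k=5: 2812+0+4·21·7=3400 → min 3400.
Length 5: M1..M5: k=1: 0+3988+14·14·21=8104; k=2: 784+2812+14·4·21=4772; k=3: 1680+6384+14·16·21=12768; k=4: 3064+0+14·19·21=8650 → min 4772 | M2..M6: k=2: 0+3400+14·4·7=3792; k=3: 896+4921+14·16·7=7385; k=4: 2280+2793+14·19·7=6935; k=5: 3988+0+14·21·7=6046 → min 3792.
Length 6: M1..M6: k=1: 0+3792+14·14·7=5164; k=2: 784+3400+14·4·7=4576; k=3: 1680+4921+14·16·7=8169; k=4: 3064+2793+14·19·7=7719; k=5: 4772+0+14·21·7=6830 → min 4576.
Optimal order: ((M1 × M2) × (((M3 × M4) × M5) × M6)) with cost 4576.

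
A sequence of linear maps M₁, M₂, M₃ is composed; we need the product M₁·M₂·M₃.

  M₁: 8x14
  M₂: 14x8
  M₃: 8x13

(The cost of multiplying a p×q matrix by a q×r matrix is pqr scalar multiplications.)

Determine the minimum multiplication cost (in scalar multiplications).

1728

Order (M₁·(M₂·M₃)): (M₂·M₃): 14×8 by 8×13 → 14×13, cost 14·8·13 = 1456; (M₁·(M₂·M₃)): 8×14 by 14×13 → 8×13, cost 8·14·13 = 1456; cumulative 2912. Total 2912.
Order ((M₁·M₂)·M₃): (M₁·M₂): 8×14 by 14×8 → 8×8, cost 8·14·8 = 896; ((M₁·M₂)·M₃): 8×8 by 8×13 → 8×13, cost 8·8·13 = 832; cumulative 1728. Total 1728.
Minimum: 1728.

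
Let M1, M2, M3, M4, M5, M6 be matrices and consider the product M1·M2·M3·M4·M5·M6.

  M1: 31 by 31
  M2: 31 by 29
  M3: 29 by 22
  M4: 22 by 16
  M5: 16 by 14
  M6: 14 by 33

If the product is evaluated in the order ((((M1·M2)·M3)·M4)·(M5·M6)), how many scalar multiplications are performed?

(M1·M2): 31×31 by 31×29 → 31×29, cost 31·31·29 = 27869
((M1·M2)·M3): 31×29 by 29×22 → 31×22, cost 31·29·22 = 19778; cumulative 47647
(((M1·M2)·M3)·M4): 31×22 by 22×16 → 31×16, cost 31·22·16 = 10912; cumulative 58559
(M5·M6): 16×14 by 14×33 → 16×33, cost 16·14·33 = 7392
((((M1·M2)·M3)·M4)·(M5·M6)): 31×16 by 16×33 → 31×33, cost 31·16·33 = 16368; cumulative 82319
Total: 82319 scalar multiplications.

82319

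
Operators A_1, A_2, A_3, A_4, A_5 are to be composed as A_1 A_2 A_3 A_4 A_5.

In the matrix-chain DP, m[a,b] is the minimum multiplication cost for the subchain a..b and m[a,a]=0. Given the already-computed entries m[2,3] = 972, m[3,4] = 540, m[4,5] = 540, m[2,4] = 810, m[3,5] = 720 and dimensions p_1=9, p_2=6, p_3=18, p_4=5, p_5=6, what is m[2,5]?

m[2,5] = min over k∈[2,4] of m[2,k]+m[k+1,5]+p_{1}·p_k·p_{5}.
k=2: 0 + 720 + 9·6·6 = 1044; k=3: 972 + 540 + 9·18·6 = 2484; k=4: 810 + 0 + 9·5·6 = 1080.
Minimum: 1044 at k=2.

1044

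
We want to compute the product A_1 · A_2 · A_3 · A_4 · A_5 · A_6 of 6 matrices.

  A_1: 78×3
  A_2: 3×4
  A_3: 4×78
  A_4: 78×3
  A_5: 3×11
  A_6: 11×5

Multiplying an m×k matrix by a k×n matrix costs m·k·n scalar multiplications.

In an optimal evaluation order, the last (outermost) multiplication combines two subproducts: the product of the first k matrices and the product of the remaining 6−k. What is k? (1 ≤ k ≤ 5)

1

Adjacent pairs: A_1A_2 = 78·3·4 = 936; A_2A_3 = 3·4·78 = 936; A_3A_4 = 4·78·3 = 936; A_4A_5 = 78·3·11 = 2574; A_5A_6 = 3·11·5 = 165.
Length 3: A_1..A_3: k=1: 0+936+78·3·78=19188; k=2: 936+0+78·4·78=25272 → min 19188 | A_2..A_4: k=2: 0+936+3·4·3=972; k=3: 936+0+3·78·3=1638 → min 972 | A_3..A_5: k=3: 0+2574+4·78·11=6006; k=4: 936+0+4·3·11=1068 → min 1068 | A_4..A_6: k=4: 0+165+78·3·5=1335; k=5: 2574+0+78·11·5=6864 → min 1335.
Length 4: A_1..A_4: k=1: 0+972+78·3·3=1674; k=2: 936+936+78·4·3=2808; k=3: 19188+0+78·78·3=37440 → min 1674 | A_2..A_5: k=2: 0+1068+3·4·11=1200; k=3: 936+2574+3·78·11=6084; k=4: 972+0+3·3·11=1071 → min 1071 | A_3..A_6: k=3: 0+1335+4·78·5=2895; k=4: 936+165+4·3·5=1161; k=5: 1068+0+4·11·5=1288 → min 1161.
Length 5: A_1..A_5: k=1: 0+1071+78·3·11=3645; k=2: 936+1068+78·4·11=5436; k=3: 19188+2574+78·78·11=88686; k=4: 1674+0+78·3·11=4248 → min 3645 | A_2..A_6: k=2: 0+1161+3·4·5=1221; k=3: 936+1335+3·78·5=3441; k=4: 972+165+3·3·5=1182; k=5: 1071+0+3·11·5=1236 → min 1182.
Top-level splits: k=1: (A_1..A_1)·(A_2..A_6) → 0+1182+78·3·5 = 2352; k=2: (A_1..A_2)·(A_3..A_6) → 936+1161+78·4·5 = 3657; k=3: (A_1..A_3)·(A_4..A_6) → 19188+1335+78·78·5 = 50943; k=4: (A_1..A_4)·(A_5..A_6) → 1674+165+78·3·5 = 3009; k=5: (A_1..A_5)·(A_6..A_6) → 3645+0+78·11·5 = 7935.
Best split is after A_1, i.e. k = 1.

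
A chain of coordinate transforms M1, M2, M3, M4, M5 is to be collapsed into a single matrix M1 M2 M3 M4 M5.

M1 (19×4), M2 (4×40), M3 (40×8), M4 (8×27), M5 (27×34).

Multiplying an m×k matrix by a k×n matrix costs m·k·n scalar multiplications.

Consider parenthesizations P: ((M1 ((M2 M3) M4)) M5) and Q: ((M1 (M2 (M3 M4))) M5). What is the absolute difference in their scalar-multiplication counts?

Order P = ((M1 ((M2 M3) M4)) M5): (M2 M3): 4×40 by 40×8 → 4×8, cost 4·40·8 = 1280; ((M2 M3) M4): 4×8 by 8×27 → 4×27, cost 4·8·27 = 864; cumulative 2144; (M1 ((M2 M3) M4)): 19×4 by 4×27 → 19×27, cost 19·4·27 = 2052; cumulative 4196; ((M1 ((M2 M3) M4)) M5): 19×27 by 27×34 → 19×34, cost 19·27·34 = 17442; cumulative 21638. Total 21638.
Order Q = ((M1 (M2 (M3 M4))) M5): (M3 M4): 40×8 by 8×27 → 40×27, cost 40·8·27 = 8640; (M2 (M3 M4)): 4×40 by 40×27 → 4×27, cost 4·40·27 = 4320; cumulative 12960; (M1 (M2 (M3 M4))): 19×4 by 4×27 → 19×27, cost 19·4·27 = 2052; cumulative 15012; ((M1 (M2 (M3 M4))) M5): 19×27 by 27×34 → 19×34, cost 19·27·34 = 17442; cumulative 32454. Total 32454.
Difference: |21638 − 32454| = 10816.

10816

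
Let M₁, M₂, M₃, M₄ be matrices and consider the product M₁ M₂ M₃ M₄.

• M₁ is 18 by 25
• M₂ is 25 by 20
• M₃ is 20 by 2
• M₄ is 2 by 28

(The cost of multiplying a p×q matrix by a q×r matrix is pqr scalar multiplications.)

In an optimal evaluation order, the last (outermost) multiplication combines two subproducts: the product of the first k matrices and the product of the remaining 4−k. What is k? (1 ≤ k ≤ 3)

3

Adjacent pairs: M₁M₂ = 18·25·20 = 9000; M₂M₃ = 25·20·2 = 1000; M₃M₄ = 20·2·28 = 1120.
Length 3: M₁..M₃: k=1: 0+1000+18·25·2=1900; k=2: 9000+0+18·20·2=9720 → min 1900 | M₂..M₄: k=2: 0+1120+25·20·28=15120; k=3: 1000+0+25·2·28=2400 → min 2400.
Top-level splits: k=1: (M₁..M₁)·(M₂..M₄) → 0+2400+18·25·28 = 15000; k=2: (M₁..M₂)·(M₃..M₄) → 9000+1120+18·20·28 = 20200; k=3: (M₁..M₃)·(M₄..M₄) → 1900+0+18·2·28 = 2908.
Best split is after M₃, i.e. k = 3.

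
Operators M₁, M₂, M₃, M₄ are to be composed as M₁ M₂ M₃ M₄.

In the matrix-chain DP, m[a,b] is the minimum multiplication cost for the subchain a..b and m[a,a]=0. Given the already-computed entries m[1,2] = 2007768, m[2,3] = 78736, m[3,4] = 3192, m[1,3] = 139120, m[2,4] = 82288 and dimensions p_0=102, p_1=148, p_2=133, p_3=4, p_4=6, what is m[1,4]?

141568

m[1,4] = min over k∈[1,3] of m[1,k]+m[k+1,4]+p_{0}·p_k·p_{4}.
k=1: 0 + 82288 + 102·148·6 = 172864; k=2: 2007768 + 3192 + 102·133·6 = 2092356; k=3: 139120 + 0 + 102·4·6 = 141568.
Minimum: 141568 at k=3.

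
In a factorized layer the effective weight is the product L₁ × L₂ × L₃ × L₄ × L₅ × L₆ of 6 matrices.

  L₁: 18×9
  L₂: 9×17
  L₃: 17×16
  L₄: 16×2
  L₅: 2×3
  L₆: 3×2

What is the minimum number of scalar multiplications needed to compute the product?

1222

Adjacent pairs: L₁L₂ = 18·9·17 = 2754; L₂L₃ = 9·17·16 = 2448; L₃L₄ = 17·16·2 = 544; L₄L₅ = 16·2·3 = 96; L₅L₆ = 2·3·2 = 12.
Length 3: L₁..L₃: k=1: 0+2448+18·9·16=5040; k=2: 2754+0+18·17·16=7650 → min 5040 | L₂..L₄: k=2: 0+544+9·17·2=850; k=3: 2448+0+9·16·2=2736 → min 850 | L₃..L₅: k=3: 0+96+17·16·3=912; k=4: 544+0+17·2·3=646 → min 646 | L₄..L₆: k=4: 0+12+16·2·2=76; k=5: 96+0+16·3·2=192 → min 76.
Length 4: L₁..L₄: k=1: 0+850+18·9·2=1174; k=2: 2754+544+18·17·2=3910; k=3: 5040+0+18·16·2=5616 → min 1174 | L₂..L₅: k=2: 0+646+9·17·3=1105; k=3: 2448+96+9·16·3=2976; k=4: 850+0+9·2·3=904 → min 904 | L₃..L₆: k=3: 0+76+17·16·2=620; k=4: 544+12+17·2·2=624; k=5: 646+0+17·3·2=748 → min 620.
Length 5: L₁..L₅: k=1: 0+904+18·9·3=1390; k=2: 2754+646+18·17·3=4318; k=3: 5040+96+18·16·3=6000; k=4: 1174+0+18·2·3=1282 → min 1282 | L₂..L₆: k=2: 0+620+9·17·2=926; k=3: 2448+76+9·16·2=2812; k=4: 850+12+9·2·2=898; k=5: 904+0+9·3·2=958 → min 898.
Length 6: L₁..L₆: k=1: 0+898+18·9·2=1222; k=2: 2754+620+18·17·2=3986; k=3: 5040+76+18·16·2=5692; k=4: 1174+12+18·2·2=1258; k=5: 1282+0+18·3·2=1390 → min 1222.
Optimal order: (L₁ × ((L₂ × (L₃ × L₄)) × (L₅ × L₆))) with cost 1222.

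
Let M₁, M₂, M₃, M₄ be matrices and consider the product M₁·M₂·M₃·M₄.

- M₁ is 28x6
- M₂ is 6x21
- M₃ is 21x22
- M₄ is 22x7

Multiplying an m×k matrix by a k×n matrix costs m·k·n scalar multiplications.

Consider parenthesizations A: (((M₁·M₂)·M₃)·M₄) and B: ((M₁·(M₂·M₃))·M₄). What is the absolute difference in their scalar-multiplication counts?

Order A = (((M₁·M₂)·M₃)·M₄): (M₁·M₂): 28×6 by 6×21 → 28×21, cost 28·6·21 = 3528; ((M₁·M₂)·M₃): 28×21 by 21×22 → 28×22, cost 28·21·22 = 12936; cumulative 16464; (((M₁·M₂)·M₃)·M₄): 28×22 by 22×7 → 28×7, cost 28·22·7 = 4312; cumulative 20776. Total 20776.
Order B = ((M₁·(M₂·M₃))·M₄): (M₂·M₃): 6×21 by 21×22 → 6×22, cost 6·21·22 = 2772; (M₁·(M₂·M₃)): 28×6 by 6×22 → 28×22, cost 28·6·22 = 3696; cumulative 6468; ((M₁·(M₂·M₃))·M₄): 28×22 by 22×7 → 28×7, cost 28·22·7 = 4312; cumulative 10780. Total 10780.
Difference: |20776 − 10780| = 9996.

9996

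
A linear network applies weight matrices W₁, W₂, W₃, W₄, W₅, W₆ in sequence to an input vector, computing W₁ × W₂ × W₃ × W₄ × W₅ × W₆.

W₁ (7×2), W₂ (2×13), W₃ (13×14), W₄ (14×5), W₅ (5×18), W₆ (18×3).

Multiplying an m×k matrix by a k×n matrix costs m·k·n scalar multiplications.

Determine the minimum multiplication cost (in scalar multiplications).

834

Adjacent pairs: W₁W₂ = 7·2·13 = 182; W₂W₃ = 2·13·14 = 364; W₃W₄ = 13·14·5 = 910; W₄W₅ = 14·5·18 = 1260; W₅W₆ = 5·18·3 = 270.
Length 3: W₁..W₃: k=1: 0+364+7·2·14=560; k=2: 182+0+7·13·14=1456 → min 560 | W₂..W₄: k=2: 0+910+2·13·5=1040; k=3: 364+0+2·14·5=504 → min 504 | W₃..W₅: k=3: 0+1260+13·14·18=4536; k=4: 910+0+13·5·18=2080 → min 2080 | W₄..W₆: k=4: 0+270+14·5·3=480; k=5: 1260+0+14·18·3=2016 → min 480.
Length 4: W₁..W₄: k=1: 0+504+7·2·5=574; k=2: 182+910+7·13·5=1547; k=3: 560+0+7·14·5=1050 → min 574 | W₂..W₅: k=2: 0+2080+2·13·18=2548; k=3: 364+1260+2·14·18=2128; k=4: 504+0+2·5·18=684 → min 684 | W₃..W₆: k=3: 0+480+13·14·3=1026; k=4: 910+270+13·5·3=1375; k=5: 2080+0+13·18·3=2782 → min 1026.
Length 5: W₁..W₅: k=1: 0+684+7·2·18=936; k=2: 182+2080+7·13·18=3900; k=3: 560+1260+7·14·18=3584; k=4: 574+0+7·5·18=1204 → min 936 | W₂..W₆: k=2: 0+1026+2·13·3=1104; k=3: 364+480+2·14·3=928; k=4: 504+270+2·5·3=804; k=5: 684+0+2·18·3=792 → min 792.
Length 6: W₁..W₆: k=1: 0+792+7·2·3=834; k=2: 182+1026+7·13·3=1481; k=3: 560+480+7·14·3=1334; k=4: 574+270+7·5·3=949; k=5: 936+0+7·18·3=1314 → min 834.
Optimal order: (W₁ × ((((W₂ × W₃) × W₄) × W₅) × W₆)) with cost 834.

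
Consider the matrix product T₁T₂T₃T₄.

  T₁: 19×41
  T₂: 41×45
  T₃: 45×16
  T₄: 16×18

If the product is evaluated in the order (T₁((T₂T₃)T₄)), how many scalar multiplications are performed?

(T₂T₃): 41×45 by 45×16 → 41×16, cost 41·45·16 = 29520
((T₂T₃)T₄): 41×16 by 16×18 → 41×18, cost 41·16·18 = 11808; cumulative 41328
(T₁((T₂T₃)T₄)): 19×41 by 41×18 → 19×18, cost 19·41·18 = 14022; cumulative 55350
Total: 55350 scalar multiplications.

55350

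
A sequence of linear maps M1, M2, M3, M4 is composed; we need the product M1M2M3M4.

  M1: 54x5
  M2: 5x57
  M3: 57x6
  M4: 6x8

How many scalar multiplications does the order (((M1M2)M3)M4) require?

(M1M2): 54×5 by 5×57 → 54×57, cost 54·5·57 = 15390
((M1M2)M3): 54×57 by 57×6 → 54×6, cost 54·57·6 = 18468; cumulative 33858
(((M1M2)M3)M4): 54×6 by 6×8 → 54×8, cost 54·6·8 = 2592; cumulative 36450
Total: 36450 scalar multiplications.

36450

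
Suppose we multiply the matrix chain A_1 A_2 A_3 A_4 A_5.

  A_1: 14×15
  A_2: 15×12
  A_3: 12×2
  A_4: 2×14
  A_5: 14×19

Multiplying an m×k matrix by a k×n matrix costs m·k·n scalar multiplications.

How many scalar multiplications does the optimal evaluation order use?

Adjacent pairs: A_1A_2 = 14·15·12 = 2520; A_2A_3 = 15·12·2 = 360; A_3A_4 = 12·2·14 = 336; A_4A_5 = 2·14·19 = 532.
Length 3: A_1..A_3: k=1: 0+360+14·15·2=780; k=2: 2520+0+14·12·2=2856 → min 780 | A_2..A_4: k=2: 0+336+15·12·14=2856; k=3: 360+0+15·2·14=780 → min 780 | A_3..A_5: k=3: 0+532+12·2·19=988; k=4: 336+0+12·14·19=3528 → min 988.
Length 4: A_1..A_4: k=1: 0+780+14·15·14=3720; k=2: 2520+336+14·12·14=5208; k=3: 780+0+14·2·14=1172 → min 1172 | A_2..A_5: k=2: 0+988+15·12·19=4408; k=3: 360+532+15·2·19=1462; k=4: 780+0+15·14·19=4770 → min 1462.
Length 5: A_1..A_5: k=1: 0+1462+14·15·19=5452; k=2: 2520+988+14·12·19=6700; k=3: 780+532+14·2·19=1844; k=4: 1172+0+14·14·19=4896 → min 1844.
Optimal order: ((A_1 (A_2 A_3)) (A_4 A_5)) with cost 1844.

1844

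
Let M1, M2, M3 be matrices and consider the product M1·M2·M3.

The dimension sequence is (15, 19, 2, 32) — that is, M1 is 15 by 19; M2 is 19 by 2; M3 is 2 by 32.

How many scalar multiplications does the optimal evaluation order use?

Order (M1·(M2·M3)): (M2·M3): 19×2 by 2×32 → 19×32, cost 19·2·32 = 1216; (M1·(M2·M3)): 15×19 by 19×32 → 15×32, cost 15·19·32 = 9120; cumulative 10336. Total 10336.
Order ((M1·M2)·M3): (M1·M2): 15×19 by 19×2 → 15×2, cost 15·19·2 = 570; ((M1·M2)·M3): 15×2 by 2×32 → 15×32, cost 15·2·32 = 960; cumulative 1530. Total 1530.
Minimum: 1530.

1530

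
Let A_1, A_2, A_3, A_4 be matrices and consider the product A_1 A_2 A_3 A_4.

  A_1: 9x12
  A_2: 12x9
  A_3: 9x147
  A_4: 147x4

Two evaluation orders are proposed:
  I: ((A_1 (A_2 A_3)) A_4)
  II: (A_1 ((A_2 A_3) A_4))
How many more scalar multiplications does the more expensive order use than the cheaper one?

13680

Order I = ((A_1 (A_2 A_3)) A_4): (A_2 A_3): 12×9 by 9×147 → 12×147, cost 12·9·147 = 15876; (A_1 (A_2 A_3)): 9×12 by 12×147 → 9×147, cost 9·12·147 = 15876; cumulative 31752; ((A_1 (A_2 A_3)) A_4): 9×147 by 147×4 → 9×4, cost 9·147·4 = 5292; cumulative 37044. Total 37044.
Order II = (A_1 ((A_2 A_3) A_4)): (A_2 A_3): 12×9 by 9×147 → 12×147, cost 12·9·147 = 15876; ((A_2 A_3) A_4): 12×147 by 147×4 → 12×4, cost 12·147·4 = 7056; cumulative 22932; (A_1 ((A_2 A_3) A_4)): 9×12 by 12×4 → 9×4, cost 9·12·4 = 432; cumulative 23364. Total 23364.
Difference: |37044 − 23364| = 13680.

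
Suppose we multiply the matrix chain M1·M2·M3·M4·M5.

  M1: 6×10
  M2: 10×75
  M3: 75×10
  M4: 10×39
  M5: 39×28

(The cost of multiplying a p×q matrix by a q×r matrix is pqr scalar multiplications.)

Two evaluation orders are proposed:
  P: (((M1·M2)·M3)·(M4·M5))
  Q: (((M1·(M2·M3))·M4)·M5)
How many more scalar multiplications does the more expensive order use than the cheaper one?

Order P = (((M1·M2)·M3)·(M4·M5)): (M1·M2): 6×10 by 10×75 → 6×75, cost 6·10·75 = 4500; ((M1·M2)·M3): 6×75 by 75×10 → 6×10, cost 6·75·10 = 4500; cumulative 9000; (M4·M5): 10×39 by 39×28 → 10×28, cost 10·39·28 = 10920; (((M1·M2)·M3)·(M4·M5)): 6×10 by 10×28 → 6×28, cost 6·10·28 = 1680; cumulative 21600. Total 21600.
Order Q = (((M1·(M2·M3))·M4)·M5): (M2·M3): 10×75 by 75×10 → 10×10, cost 10·75·10 = 7500; (M1·(M2·M3)): 6×10 by 10×10 → 6×10, cost 6·10·10 = 600; cumulative 8100; ((M1·(M2·M3))·M4): 6×10 by 10×39 → 6×39, cost 6·10·39 = 2340; cumulative 10440; (((M1·(M2·M3))·M4)·M5): 6×39 by 39×28 → 6×28, cost 6·39·28 = 6552; cumulative 16992. Total 16992.
Difference: |21600 − 16992| = 4608.

4608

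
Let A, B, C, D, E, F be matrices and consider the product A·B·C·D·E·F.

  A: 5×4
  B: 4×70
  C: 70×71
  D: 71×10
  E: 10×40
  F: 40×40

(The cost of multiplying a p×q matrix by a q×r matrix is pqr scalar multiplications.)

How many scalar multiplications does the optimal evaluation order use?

31520

Adjacent pairs: AB = 5·4·70 = 1400; BC = 4·70·71 = 19880; CD = 70·71·10 = 49700; DE = 71·10·40 = 28400; EF = 10·40·40 = 16000.
Length 3: A..C: k=1: 0+19880+5·4·71=21300; k=2: 1400+0+5·70·71=26250 → min 21300 | B..D: k=2: 0+49700+4·70·10=52500; k=3: 19880+0+4·71·10=22720 → min 22720 | C..E: k=3: 0+28400+70·71·40=227200; k=4: 49700+0+70·10·40=77700 → min 77700 | D..F: k=4: 0+16000+71·10·40=44400; k=5: 28400+0+71·40·40=142000 → min 44400.
Length 4: A..D: k=1: 0+22720+5·4·10=22920; k=2: 1400+49700+5·70·10=54600; k=3: 21300+0+5·71·10=24850 → min 22920 | B..E: k=2: 0+77700+4·70·40=88900; k=3: 19880+28400+4·71·40=59640; k=4: 22720+0+4·10·40=24320 → min 24320 | C..F: k=3: 0+44400+70·71·40=243200; k=4: 49700+16000+70·10·40=93700; k=5: 77700+0+70·40·40=189700 → min 93700.
Length 5: A..E: k=1: 0+24320+5·4·40=25120; k=2: 1400+77700+5·70·40=93100; k=3: 21300+28400+5·71·40=63900; k=4: 22920+0+5·10·40=24920 → min 24920 | B..F: k=2: 0+93700+4·70·40=104900; k=3: 19880+44400+4·71·40=75640; k=4: 22720+16000+4·10·40=40320; k=5: 24320+0+4·40·40=30720 → min 30720.
Length 6: A..F: k=1: 0+30720+5·4·40=31520; k=2: 1400+93700+5·70·40=109100; k=3: 21300+44400+5·71·40=79900; k=4: 22920+16000+5·10·40=40920; k=5: 24920+0+5·40·40=32920 → min 31520.
Optimal order: (A·((((B·C)·D)·E)·F)) with cost 31520.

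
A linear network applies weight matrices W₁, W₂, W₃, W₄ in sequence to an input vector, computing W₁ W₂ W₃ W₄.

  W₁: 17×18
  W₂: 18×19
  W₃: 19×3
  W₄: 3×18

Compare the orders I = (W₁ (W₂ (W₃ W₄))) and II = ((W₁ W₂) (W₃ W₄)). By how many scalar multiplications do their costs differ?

Order I = (W₁ (W₂ (W₃ W₄))): (W₃ W₄): 19×3 by 3×18 → 19×18, cost 19·3·18 = 1026; (W₂ (W₃ W₄)): 18×19 by 19×18 → 18×18, cost 18·19·18 = 6156; cumulative 7182; (W₁ (W₂ (W₃ W₄))): 17×18 by 18×18 → 17×18, cost 17·18·18 = 5508; cumulative 12690. Total 12690.
Order II = ((W₁ W₂) (W₃ W₄)): (W₁ W₂): 17×18 by 18×19 → 17×19, cost 17·18·19 = 5814; (W₃ W₄): 19×3 by 3×18 → 19×18, cost 19·3·18 = 1026; ((W₁ W₂) (W₃ W₄)): 17×19 by 19×18 → 17×18, cost 17·19·18 = 5814; cumulative 12654. Total 12654.
Difference: |12690 − 12654| = 36.

36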